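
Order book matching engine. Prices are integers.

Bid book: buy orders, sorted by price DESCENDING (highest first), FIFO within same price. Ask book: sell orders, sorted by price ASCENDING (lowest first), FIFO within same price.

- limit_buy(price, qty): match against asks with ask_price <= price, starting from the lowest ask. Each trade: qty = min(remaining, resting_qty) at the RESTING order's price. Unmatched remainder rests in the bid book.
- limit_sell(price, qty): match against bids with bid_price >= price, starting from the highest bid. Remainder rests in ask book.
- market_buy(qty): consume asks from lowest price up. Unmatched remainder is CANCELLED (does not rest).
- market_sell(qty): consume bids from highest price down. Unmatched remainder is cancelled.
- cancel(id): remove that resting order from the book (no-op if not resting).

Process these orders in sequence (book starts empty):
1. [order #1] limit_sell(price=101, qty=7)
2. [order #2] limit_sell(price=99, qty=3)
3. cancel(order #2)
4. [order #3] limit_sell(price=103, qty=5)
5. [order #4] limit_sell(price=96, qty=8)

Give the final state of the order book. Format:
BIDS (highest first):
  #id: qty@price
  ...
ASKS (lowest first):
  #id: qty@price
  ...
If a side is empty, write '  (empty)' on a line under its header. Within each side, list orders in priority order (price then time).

After op 1 [order #1] limit_sell(price=101, qty=7): fills=none; bids=[-] asks=[#1:7@101]
After op 2 [order #2] limit_sell(price=99, qty=3): fills=none; bids=[-] asks=[#2:3@99 #1:7@101]
After op 3 cancel(order #2): fills=none; bids=[-] asks=[#1:7@101]
After op 4 [order #3] limit_sell(price=103, qty=5): fills=none; bids=[-] asks=[#1:7@101 #3:5@103]
After op 5 [order #4] limit_sell(price=96, qty=8): fills=none; bids=[-] asks=[#4:8@96 #1:7@101 #3:5@103]

Answer: BIDS (highest first):
  (empty)
ASKS (lowest first):
  #4: 8@96
  #1: 7@101
  #3: 5@103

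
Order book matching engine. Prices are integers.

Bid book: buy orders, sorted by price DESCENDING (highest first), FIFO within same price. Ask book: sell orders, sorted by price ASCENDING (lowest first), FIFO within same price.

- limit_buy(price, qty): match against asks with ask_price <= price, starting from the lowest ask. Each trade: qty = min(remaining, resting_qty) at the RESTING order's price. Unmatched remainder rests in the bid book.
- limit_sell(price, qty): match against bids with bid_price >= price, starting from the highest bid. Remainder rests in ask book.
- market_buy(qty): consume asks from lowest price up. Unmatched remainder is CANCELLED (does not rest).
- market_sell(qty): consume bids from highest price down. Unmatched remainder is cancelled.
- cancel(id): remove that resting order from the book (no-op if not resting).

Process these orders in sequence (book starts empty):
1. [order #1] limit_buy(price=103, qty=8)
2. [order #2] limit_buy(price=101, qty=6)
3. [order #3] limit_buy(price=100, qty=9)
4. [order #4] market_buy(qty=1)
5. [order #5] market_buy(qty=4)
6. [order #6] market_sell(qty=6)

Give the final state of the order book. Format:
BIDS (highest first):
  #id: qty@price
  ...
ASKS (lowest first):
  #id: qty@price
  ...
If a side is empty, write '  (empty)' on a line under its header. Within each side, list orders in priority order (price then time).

Answer: BIDS (highest first):
  #1: 2@103
  #2: 6@101
  #3: 9@100
ASKS (lowest first):
  (empty)

Derivation:
After op 1 [order #1] limit_buy(price=103, qty=8): fills=none; bids=[#1:8@103] asks=[-]
After op 2 [order #2] limit_buy(price=101, qty=6): fills=none; bids=[#1:8@103 #2:6@101] asks=[-]
After op 3 [order #3] limit_buy(price=100, qty=9): fills=none; bids=[#1:8@103 #2:6@101 #3:9@100] asks=[-]
After op 4 [order #4] market_buy(qty=1): fills=none; bids=[#1:8@103 #2:6@101 #3:9@100] asks=[-]
After op 5 [order #5] market_buy(qty=4): fills=none; bids=[#1:8@103 #2:6@101 #3:9@100] asks=[-]
After op 6 [order #6] market_sell(qty=6): fills=#1x#6:6@103; bids=[#1:2@103 #2:6@101 #3:9@100] asks=[-]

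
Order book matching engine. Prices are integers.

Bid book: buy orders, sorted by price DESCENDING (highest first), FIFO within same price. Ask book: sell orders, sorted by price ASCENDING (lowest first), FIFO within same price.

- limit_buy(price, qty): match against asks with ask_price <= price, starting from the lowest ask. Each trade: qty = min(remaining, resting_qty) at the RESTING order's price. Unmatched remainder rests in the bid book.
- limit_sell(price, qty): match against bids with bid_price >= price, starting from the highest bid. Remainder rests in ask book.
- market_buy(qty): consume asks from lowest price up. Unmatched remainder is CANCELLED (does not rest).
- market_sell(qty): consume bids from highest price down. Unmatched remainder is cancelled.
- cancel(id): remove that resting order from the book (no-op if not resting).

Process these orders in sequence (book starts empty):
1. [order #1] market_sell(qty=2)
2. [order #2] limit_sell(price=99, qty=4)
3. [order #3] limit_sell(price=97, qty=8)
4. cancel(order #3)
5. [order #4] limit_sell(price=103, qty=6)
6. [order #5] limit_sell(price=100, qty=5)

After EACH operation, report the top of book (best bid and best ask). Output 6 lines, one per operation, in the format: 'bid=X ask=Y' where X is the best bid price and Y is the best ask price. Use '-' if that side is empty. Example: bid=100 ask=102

After op 1 [order #1] market_sell(qty=2): fills=none; bids=[-] asks=[-]
After op 2 [order #2] limit_sell(price=99, qty=4): fills=none; bids=[-] asks=[#2:4@99]
After op 3 [order #3] limit_sell(price=97, qty=8): fills=none; bids=[-] asks=[#3:8@97 #2:4@99]
After op 4 cancel(order #3): fills=none; bids=[-] asks=[#2:4@99]
After op 5 [order #4] limit_sell(price=103, qty=6): fills=none; bids=[-] asks=[#2:4@99 #4:6@103]
After op 6 [order #5] limit_sell(price=100, qty=5): fills=none; bids=[-] asks=[#2:4@99 #5:5@100 #4:6@103]

Answer: bid=- ask=-
bid=- ask=99
bid=- ask=97
bid=- ask=99
bid=- ask=99
bid=- ask=99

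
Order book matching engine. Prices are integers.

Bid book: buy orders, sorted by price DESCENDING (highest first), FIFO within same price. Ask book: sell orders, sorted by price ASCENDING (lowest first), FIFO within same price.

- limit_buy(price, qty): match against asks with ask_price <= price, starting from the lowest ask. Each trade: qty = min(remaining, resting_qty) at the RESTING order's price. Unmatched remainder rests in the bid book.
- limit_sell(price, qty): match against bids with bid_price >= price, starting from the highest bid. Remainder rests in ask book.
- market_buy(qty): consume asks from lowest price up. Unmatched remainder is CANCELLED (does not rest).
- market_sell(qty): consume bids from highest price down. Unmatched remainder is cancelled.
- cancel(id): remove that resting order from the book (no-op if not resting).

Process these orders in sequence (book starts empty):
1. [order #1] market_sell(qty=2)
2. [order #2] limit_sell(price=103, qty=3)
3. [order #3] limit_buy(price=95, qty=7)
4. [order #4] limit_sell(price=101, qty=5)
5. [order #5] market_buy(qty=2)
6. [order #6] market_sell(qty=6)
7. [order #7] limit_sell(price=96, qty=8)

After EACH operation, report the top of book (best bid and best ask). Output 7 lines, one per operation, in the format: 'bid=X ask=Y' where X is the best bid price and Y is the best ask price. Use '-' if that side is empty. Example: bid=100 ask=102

After op 1 [order #1] market_sell(qty=2): fills=none; bids=[-] asks=[-]
After op 2 [order #2] limit_sell(price=103, qty=3): fills=none; bids=[-] asks=[#2:3@103]
After op 3 [order #3] limit_buy(price=95, qty=7): fills=none; bids=[#3:7@95] asks=[#2:3@103]
After op 4 [order #4] limit_sell(price=101, qty=5): fills=none; bids=[#3:7@95] asks=[#4:5@101 #2:3@103]
After op 5 [order #5] market_buy(qty=2): fills=#5x#4:2@101; bids=[#3:7@95] asks=[#4:3@101 #2:3@103]
After op 6 [order #6] market_sell(qty=6): fills=#3x#6:6@95; bids=[#3:1@95] asks=[#4:3@101 #2:3@103]
After op 7 [order #7] limit_sell(price=96, qty=8): fills=none; bids=[#3:1@95] asks=[#7:8@96 #4:3@101 #2:3@103]

Answer: bid=- ask=-
bid=- ask=103
bid=95 ask=103
bid=95 ask=101
bid=95 ask=101
bid=95 ask=101
bid=95 ask=96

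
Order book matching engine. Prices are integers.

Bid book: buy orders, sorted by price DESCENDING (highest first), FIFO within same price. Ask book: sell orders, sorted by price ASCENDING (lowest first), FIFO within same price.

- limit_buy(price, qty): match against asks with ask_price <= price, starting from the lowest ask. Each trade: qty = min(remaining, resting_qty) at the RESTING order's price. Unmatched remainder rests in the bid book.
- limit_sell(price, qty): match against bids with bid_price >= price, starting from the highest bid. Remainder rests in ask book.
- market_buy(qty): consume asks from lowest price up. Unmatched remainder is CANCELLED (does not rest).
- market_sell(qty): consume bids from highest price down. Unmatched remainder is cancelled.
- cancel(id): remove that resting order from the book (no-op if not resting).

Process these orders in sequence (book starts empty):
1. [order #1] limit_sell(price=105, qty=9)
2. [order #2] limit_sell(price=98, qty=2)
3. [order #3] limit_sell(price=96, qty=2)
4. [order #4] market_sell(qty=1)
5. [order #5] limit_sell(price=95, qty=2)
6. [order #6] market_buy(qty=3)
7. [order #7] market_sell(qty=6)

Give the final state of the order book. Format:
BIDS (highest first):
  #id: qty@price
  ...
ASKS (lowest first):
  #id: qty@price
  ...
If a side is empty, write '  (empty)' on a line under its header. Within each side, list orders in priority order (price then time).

Answer: BIDS (highest first):
  (empty)
ASKS (lowest first):
  #3: 1@96
  #2: 2@98
  #1: 9@105

Derivation:
After op 1 [order #1] limit_sell(price=105, qty=9): fills=none; bids=[-] asks=[#1:9@105]
After op 2 [order #2] limit_sell(price=98, qty=2): fills=none; bids=[-] asks=[#2:2@98 #1:9@105]
After op 3 [order #3] limit_sell(price=96, qty=2): fills=none; bids=[-] asks=[#3:2@96 #2:2@98 #1:9@105]
After op 4 [order #4] market_sell(qty=1): fills=none; bids=[-] asks=[#3:2@96 #2:2@98 #1:9@105]
After op 5 [order #5] limit_sell(price=95, qty=2): fills=none; bids=[-] asks=[#5:2@95 #3:2@96 #2:2@98 #1:9@105]
After op 6 [order #6] market_buy(qty=3): fills=#6x#5:2@95 #6x#3:1@96; bids=[-] asks=[#3:1@96 #2:2@98 #1:9@105]
After op 7 [order #7] market_sell(qty=6): fills=none; bids=[-] asks=[#3:1@96 #2:2@98 #1:9@105]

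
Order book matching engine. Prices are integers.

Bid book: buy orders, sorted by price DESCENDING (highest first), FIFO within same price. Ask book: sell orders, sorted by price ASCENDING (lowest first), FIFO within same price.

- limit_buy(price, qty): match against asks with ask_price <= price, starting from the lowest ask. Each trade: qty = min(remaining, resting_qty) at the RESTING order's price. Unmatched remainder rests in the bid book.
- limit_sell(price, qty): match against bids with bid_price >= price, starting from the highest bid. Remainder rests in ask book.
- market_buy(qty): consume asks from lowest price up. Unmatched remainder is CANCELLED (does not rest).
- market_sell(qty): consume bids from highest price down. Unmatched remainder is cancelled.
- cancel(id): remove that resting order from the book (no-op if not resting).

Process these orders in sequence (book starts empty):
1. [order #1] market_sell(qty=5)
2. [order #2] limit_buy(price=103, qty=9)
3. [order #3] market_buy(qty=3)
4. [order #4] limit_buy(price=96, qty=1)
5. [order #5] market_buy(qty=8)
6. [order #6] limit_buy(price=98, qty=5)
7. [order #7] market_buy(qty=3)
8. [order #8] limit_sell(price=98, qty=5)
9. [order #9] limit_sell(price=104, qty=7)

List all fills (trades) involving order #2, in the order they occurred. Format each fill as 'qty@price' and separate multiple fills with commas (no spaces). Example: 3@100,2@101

After op 1 [order #1] market_sell(qty=5): fills=none; bids=[-] asks=[-]
After op 2 [order #2] limit_buy(price=103, qty=9): fills=none; bids=[#2:9@103] asks=[-]
After op 3 [order #3] market_buy(qty=3): fills=none; bids=[#2:9@103] asks=[-]
After op 4 [order #4] limit_buy(price=96, qty=1): fills=none; bids=[#2:9@103 #4:1@96] asks=[-]
After op 5 [order #5] market_buy(qty=8): fills=none; bids=[#2:9@103 #4:1@96] asks=[-]
After op 6 [order #6] limit_buy(price=98, qty=5): fills=none; bids=[#2:9@103 #6:5@98 #4:1@96] asks=[-]
After op 7 [order #7] market_buy(qty=3): fills=none; bids=[#2:9@103 #6:5@98 #4:1@96] asks=[-]
After op 8 [order #8] limit_sell(price=98, qty=5): fills=#2x#8:5@103; bids=[#2:4@103 #6:5@98 #4:1@96] asks=[-]
After op 9 [order #9] limit_sell(price=104, qty=7): fills=none; bids=[#2:4@103 #6:5@98 #4:1@96] asks=[#9:7@104]

Answer: 5@103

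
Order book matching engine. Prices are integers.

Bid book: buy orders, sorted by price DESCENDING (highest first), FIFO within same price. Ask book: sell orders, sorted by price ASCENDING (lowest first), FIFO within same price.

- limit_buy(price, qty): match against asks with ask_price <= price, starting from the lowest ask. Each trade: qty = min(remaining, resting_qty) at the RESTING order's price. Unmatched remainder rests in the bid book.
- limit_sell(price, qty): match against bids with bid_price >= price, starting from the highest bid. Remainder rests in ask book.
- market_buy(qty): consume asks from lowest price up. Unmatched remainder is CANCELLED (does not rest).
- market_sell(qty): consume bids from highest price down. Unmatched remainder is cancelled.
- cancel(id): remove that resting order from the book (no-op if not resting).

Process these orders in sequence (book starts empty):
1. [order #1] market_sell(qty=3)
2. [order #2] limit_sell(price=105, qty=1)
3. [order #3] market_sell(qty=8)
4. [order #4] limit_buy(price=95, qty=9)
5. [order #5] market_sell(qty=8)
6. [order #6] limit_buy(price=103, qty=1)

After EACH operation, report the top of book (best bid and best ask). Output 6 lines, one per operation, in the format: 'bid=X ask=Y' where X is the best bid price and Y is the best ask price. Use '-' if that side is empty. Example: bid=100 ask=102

After op 1 [order #1] market_sell(qty=3): fills=none; bids=[-] asks=[-]
After op 2 [order #2] limit_sell(price=105, qty=1): fills=none; bids=[-] asks=[#2:1@105]
After op 3 [order #3] market_sell(qty=8): fills=none; bids=[-] asks=[#2:1@105]
After op 4 [order #4] limit_buy(price=95, qty=9): fills=none; bids=[#4:9@95] asks=[#2:1@105]
After op 5 [order #5] market_sell(qty=8): fills=#4x#5:8@95; bids=[#4:1@95] asks=[#2:1@105]
After op 6 [order #6] limit_buy(price=103, qty=1): fills=none; bids=[#6:1@103 #4:1@95] asks=[#2:1@105]

Answer: bid=- ask=-
bid=- ask=105
bid=- ask=105
bid=95 ask=105
bid=95 ask=105
bid=103 ask=105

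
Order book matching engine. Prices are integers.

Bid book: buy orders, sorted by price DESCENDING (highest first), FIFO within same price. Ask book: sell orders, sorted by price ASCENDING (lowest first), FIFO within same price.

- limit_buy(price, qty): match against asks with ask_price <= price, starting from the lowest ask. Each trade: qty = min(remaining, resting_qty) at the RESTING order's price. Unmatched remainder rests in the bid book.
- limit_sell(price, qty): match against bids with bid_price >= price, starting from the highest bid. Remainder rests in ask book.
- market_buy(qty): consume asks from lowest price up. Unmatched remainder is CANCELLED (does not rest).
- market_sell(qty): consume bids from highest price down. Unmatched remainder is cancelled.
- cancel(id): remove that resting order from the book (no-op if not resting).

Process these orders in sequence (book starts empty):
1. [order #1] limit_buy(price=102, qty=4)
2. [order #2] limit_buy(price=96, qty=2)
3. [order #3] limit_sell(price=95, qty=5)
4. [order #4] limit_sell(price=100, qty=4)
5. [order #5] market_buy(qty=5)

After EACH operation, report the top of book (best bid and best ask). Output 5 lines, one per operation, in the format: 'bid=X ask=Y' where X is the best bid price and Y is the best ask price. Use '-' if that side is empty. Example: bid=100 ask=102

Answer: bid=102 ask=-
bid=102 ask=-
bid=96 ask=-
bid=96 ask=100
bid=96 ask=-

Derivation:
After op 1 [order #1] limit_buy(price=102, qty=4): fills=none; bids=[#1:4@102] asks=[-]
After op 2 [order #2] limit_buy(price=96, qty=2): fills=none; bids=[#1:4@102 #2:2@96] asks=[-]
After op 3 [order #3] limit_sell(price=95, qty=5): fills=#1x#3:4@102 #2x#3:1@96; bids=[#2:1@96] asks=[-]
After op 4 [order #4] limit_sell(price=100, qty=4): fills=none; bids=[#2:1@96] asks=[#4:4@100]
After op 5 [order #5] market_buy(qty=5): fills=#5x#4:4@100; bids=[#2:1@96] asks=[-]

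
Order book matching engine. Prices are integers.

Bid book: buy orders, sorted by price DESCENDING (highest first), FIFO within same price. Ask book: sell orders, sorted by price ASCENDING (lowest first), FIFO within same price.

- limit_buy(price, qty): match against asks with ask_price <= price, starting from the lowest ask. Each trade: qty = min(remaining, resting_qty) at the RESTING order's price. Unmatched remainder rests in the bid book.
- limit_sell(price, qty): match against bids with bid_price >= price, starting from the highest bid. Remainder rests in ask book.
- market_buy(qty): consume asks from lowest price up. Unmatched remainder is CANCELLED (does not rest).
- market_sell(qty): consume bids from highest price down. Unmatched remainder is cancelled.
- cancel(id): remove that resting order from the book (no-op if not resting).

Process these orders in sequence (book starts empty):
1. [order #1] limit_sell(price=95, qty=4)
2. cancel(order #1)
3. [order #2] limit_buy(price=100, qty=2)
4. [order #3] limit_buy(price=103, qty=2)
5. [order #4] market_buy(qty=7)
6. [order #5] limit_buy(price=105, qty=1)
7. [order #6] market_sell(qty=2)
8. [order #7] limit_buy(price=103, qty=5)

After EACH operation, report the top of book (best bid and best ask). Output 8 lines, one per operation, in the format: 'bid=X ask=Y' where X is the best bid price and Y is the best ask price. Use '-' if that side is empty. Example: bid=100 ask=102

After op 1 [order #1] limit_sell(price=95, qty=4): fills=none; bids=[-] asks=[#1:4@95]
After op 2 cancel(order #1): fills=none; bids=[-] asks=[-]
After op 3 [order #2] limit_buy(price=100, qty=2): fills=none; bids=[#2:2@100] asks=[-]
After op 4 [order #3] limit_buy(price=103, qty=2): fills=none; bids=[#3:2@103 #2:2@100] asks=[-]
After op 5 [order #4] market_buy(qty=7): fills=none; bids=[#3:2@103 #2:2@100] asks=[-]
After op 6 [order #5] limit_buy(price=105, qty=1): fills=none; bids=[#5:1@105 #3:2@103 #2:2@100] asks=[-]
After op 7 [order #6] market_sell(qty=2): fills=#5x#6:1@105 #3x#6:1@103; bids=[#3:1@103 #2:2@100] asks=[-]
After op 8 [order #7] limit_buy(price=103, qty=5): fills=none; bids=[#3:1@103 #7:5@103 #2:2@100] asks=[-]

Answer: bid=- ask=95
bid=- ask=-
bid=100 ask=-
bid=103 ask=-
bid=103 ask=-
bid=105 ask=-
bid=103 ask=-
bid=103 ask=-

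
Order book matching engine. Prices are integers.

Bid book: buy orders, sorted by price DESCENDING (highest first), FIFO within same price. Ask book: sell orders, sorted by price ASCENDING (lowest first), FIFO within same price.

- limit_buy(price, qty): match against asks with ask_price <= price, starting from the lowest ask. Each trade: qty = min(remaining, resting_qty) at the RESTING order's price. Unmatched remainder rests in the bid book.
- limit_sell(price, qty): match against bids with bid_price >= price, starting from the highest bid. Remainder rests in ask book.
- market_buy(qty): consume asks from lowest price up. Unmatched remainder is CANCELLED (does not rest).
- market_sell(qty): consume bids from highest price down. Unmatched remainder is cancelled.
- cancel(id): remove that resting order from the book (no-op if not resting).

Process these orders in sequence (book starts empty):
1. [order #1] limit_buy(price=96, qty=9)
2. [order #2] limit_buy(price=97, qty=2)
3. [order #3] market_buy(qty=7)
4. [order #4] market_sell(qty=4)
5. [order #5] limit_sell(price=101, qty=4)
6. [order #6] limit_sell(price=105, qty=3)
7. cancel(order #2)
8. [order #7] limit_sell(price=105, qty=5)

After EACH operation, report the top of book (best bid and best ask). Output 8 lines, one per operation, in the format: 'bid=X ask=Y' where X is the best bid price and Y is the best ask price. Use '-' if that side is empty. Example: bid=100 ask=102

After op 1 [order #1] limit_buy(price=96, qty=9): fills=none; bids=[#1:9@96] asks=[-]
After op 2 [order #2] limit_buy(price=97, qty=2): fills=none; bids=[#2:2@97 #1:9@96] asks=[-]
After op 3 [order #3] market_buy(qty=7): fills=none; bids=[#2:2@97 #1:9@96] asks=[-]
After op 4 [order #4] market_sell(qty=4): fills=#2x#4:2@97 #1x#4:2@96; bids=[#1:7@96] asks=[-]
After op 5 [order #5] limit_sell(price=101, qty=4): fills=none; bids=[#1:7@96] asks=[#5:4@101]
After op 6 [order #6] limit_sell(price=105, qty=3): fills=none; bids=[#1:7@96] asks=[#5:4@101 #6:3@105]
After op 7 cancel(order #2): fills=none; bids=[#1:7@96] asks=[#5:4@101 #6:3@105]
After op 8 [order #7] limit_sell(price=105, qty=5): fills=none; bids=[#1:7@96] asks=[#5:4@101 #6:3@105 #7:5@105]

Answer: bid=96 ask=-
bid=97 ask=-
bid=97 ask=-
bid=96 ask=-
bid=96 ask=101
bid=96 ask=101
bid=96 ask=101
bid=96 ask=101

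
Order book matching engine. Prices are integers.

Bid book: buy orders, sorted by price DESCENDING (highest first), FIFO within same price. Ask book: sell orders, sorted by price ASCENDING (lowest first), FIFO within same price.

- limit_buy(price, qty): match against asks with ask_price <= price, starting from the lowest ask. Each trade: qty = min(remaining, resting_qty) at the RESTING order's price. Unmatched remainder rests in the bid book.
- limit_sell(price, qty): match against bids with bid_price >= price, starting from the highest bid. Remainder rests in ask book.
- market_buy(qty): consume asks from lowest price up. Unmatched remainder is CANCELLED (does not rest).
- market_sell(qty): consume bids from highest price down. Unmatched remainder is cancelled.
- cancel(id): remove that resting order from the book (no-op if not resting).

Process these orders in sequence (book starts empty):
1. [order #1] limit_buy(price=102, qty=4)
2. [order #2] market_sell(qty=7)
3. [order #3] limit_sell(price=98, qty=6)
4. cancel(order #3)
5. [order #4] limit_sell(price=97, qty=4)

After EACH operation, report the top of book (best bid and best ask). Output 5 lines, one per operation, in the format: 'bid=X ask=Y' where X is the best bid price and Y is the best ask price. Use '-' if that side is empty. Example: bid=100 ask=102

After op 1 [order #1] limit_buy(price=102, qty=4): fills=none; bids=[#1:4@102] asks=[-]
After op 2 [order #2] market_sell(qty=7): fills=#1x#2:4@102; bids=[-] asks=[-]
After op 3 [order #3] limit_sell(price=98, qty=6): fills=none; bids=[-] asks=[#3:6@98]
After op 4 cancel(order #3): fills=none; bids=[-] asks=[-]
After op 5 [order #4] limit_sell(price=97, qty=4): fills=none; bids=[-] asks=[#4:4@97]

Answer: bid=102 ask=-
bid=- ask=-
bid=- ask=98
bid=- ask=-
bid=- ask=97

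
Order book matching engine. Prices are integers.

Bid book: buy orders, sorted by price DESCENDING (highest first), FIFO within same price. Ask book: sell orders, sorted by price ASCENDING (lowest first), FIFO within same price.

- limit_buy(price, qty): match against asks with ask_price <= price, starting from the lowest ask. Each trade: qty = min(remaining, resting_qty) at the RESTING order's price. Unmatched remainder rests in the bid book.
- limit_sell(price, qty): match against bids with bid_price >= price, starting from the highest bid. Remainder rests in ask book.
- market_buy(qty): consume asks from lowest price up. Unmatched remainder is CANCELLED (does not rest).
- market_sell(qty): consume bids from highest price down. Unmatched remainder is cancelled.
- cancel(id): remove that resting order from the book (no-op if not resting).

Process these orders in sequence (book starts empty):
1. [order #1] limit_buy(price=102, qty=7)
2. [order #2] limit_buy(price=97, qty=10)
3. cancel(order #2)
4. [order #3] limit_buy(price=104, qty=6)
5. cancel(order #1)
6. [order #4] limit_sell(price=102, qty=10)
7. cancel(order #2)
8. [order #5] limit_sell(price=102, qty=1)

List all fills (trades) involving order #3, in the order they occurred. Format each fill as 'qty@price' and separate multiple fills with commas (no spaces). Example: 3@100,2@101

Answer: 6@104

Derivation:
After op 1 [order #1] limit_buy(price=102, qty=7): fills=none; bids=[#1:7@102] asks=[-]
After op 2 [order #2] limit_buy(price=97, qty=10): fills=none; bids=[#1:7@102 #2:10@97] asks=[-]
After op 3 cancel(order #2): fills=none; bids=[#1:7@102] asks=[-]
After op 4 [order #3] limit_buy(price=104, qty=6): fills=none; bids=[#3:6@104 #1:7@102] asks=[-]
After op 5 cancel(order #1): fills=none; bids=[#3:6@104] asks=[-]
After op 6 [order #4] limit_sell(price=102, qty=10): fills=#3x#4:6@104; bids=[-] asks=[#4:4@102]
After op 7 cancel(order #2): fills=none; bids=[-] asks=[#4:4@102]
After op 8 [order #5] limit_sell(price=102, qty=1): fills=none; bids=[-] asks=[#4:4@102 #5:1@102]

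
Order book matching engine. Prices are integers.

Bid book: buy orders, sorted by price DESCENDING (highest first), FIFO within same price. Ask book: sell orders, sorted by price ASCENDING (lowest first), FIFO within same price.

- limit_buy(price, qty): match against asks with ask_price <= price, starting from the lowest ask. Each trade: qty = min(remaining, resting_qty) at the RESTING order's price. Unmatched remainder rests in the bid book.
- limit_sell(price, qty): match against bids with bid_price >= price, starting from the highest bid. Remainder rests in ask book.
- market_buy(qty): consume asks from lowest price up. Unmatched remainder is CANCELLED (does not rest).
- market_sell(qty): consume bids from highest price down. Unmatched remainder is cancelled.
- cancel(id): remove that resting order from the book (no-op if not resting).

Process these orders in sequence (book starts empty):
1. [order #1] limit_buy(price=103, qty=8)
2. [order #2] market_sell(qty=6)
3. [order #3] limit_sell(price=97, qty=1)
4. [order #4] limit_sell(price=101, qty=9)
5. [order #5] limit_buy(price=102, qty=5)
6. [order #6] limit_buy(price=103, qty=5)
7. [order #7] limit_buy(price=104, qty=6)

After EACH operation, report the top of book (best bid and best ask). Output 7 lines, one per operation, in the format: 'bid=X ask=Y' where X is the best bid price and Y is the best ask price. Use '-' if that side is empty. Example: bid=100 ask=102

After op 1 [order #1] limit_buy(price=103, qty=8): fills=none; bids=[#1:8@103] asks=[-]
After op 2 [order #2] market_sell(qty=6): fills=#1x#2:6@103; bids=[#1:2@103] asks=[-]
After op 3 [order #3] limit_sell(price=97, qty=1): fills=#1x#3:1@103; bids=[#1:1@103] asks=[-]
After op 4 [order #4] limit_sell(price=101, qty=9): fills=#1x#4:1@103; bids=[-] asks=[#4:8@101]
After op 5 [order #5] limit_buy(price=102, qty=5): fills=#5x#4:5@101; bids=[-] asks=[#4:3@101]
After op 6 [order #6] limit_buy(price=103, qty=5): fills=#6x#4:3@101; bids=[#6:2@103] asks=[-]
After op 7 [order #7] limit_buy(price=104, qty=6): fills=none; bids=[#7:6@104 #6:2@103] asks=[-]

Answer: bid=103 ask=-
bid=103 ask=-
bid=103 ask=-
bid=- ask=101
bid=- ask=101
bid=103 ask=-
bid=104 ask=-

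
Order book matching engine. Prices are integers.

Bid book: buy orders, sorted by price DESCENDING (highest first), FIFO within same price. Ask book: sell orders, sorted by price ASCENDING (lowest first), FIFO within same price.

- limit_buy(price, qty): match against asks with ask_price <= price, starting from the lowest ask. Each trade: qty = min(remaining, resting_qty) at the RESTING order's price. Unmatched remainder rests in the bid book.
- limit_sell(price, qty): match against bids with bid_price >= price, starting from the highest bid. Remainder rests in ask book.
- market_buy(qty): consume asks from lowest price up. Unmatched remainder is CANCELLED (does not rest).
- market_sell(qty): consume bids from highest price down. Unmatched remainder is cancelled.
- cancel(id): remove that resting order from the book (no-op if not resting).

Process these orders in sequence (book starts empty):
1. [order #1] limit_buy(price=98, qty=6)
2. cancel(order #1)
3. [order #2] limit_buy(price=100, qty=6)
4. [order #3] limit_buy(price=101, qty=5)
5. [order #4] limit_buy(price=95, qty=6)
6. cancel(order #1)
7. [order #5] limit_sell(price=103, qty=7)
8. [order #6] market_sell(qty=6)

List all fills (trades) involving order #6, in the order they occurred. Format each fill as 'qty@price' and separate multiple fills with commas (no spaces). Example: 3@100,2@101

Answer: 5@101,1@100

Derivation:
After op 1 [order #1] limit_buy(price=98, qty=6): fills=none; bids=[#1:6@98] asks=[-]
After op 2 cancel(order #1): fills=none; bids=[-] asks=[-]
After op 3 [order #2] limit_buy(price=100, qty=6): fills=none; bids=[#2:6@100] asks=[-]
After op 4 [order #3] limit_buy(price=101, qty=5): fills=none; bids=[#3:5@101 #2:6@100] asks=[-]
After op 5 [order #4] limit_buy(price=95, qty=6): fills=none; bids=[#3:5@101 #2:6@100 #4:6@95] asks=[-]
After op 6 cancel(order #1): fills=none; bids=[#3:5@101 #2:6@100 #4:6@95] asks=[-]
After op 7 [order #5] limit_sell(price=103, qty=7): fills=none; bids=[#3:5@101 #2:6@100 #4:6@95] asks=[#5:7@103]
After op 8 [order #6] market_sell(qty=6): fills=#3x#6:5@101 #2x#6:1@100; bids=[#2:5@100 #4:6@95] asks=[#5:7@103]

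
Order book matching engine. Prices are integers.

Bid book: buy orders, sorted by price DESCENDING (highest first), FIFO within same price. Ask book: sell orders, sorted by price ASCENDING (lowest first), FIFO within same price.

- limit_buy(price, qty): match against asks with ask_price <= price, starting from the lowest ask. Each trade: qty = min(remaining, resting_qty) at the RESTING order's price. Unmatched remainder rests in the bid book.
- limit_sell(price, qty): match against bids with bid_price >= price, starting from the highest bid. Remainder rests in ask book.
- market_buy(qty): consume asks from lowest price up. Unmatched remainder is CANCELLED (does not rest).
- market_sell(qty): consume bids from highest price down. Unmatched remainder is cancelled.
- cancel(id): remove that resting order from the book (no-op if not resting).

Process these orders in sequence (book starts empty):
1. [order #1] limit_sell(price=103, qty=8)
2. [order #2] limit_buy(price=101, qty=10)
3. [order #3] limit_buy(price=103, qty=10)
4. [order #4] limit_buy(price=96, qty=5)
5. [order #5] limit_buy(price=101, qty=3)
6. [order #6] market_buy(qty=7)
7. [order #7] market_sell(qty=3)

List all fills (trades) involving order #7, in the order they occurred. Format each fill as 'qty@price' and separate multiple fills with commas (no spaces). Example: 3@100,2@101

Answer: 2@103,1@101

Derivation:
After op 1 [order #1] limit_sell(price=103, qty=8): fills=none; bids=[-] asks=[#1:8@103]
After op 2 [order #2] limit_buy(price=101, qty=10): fills=none; bids=[#2:10@101] asks=[#1:8@103]
After op 3 [order #3] limit_buy(price=103, qty=10): fills=#3x#1:8@103; bids=[#3:2@103 #2:10@101] asks=[-]
After op 4 [order #4] limit_buy(price=96, qty=5): fills=none; bids=[#3:2@103 #2:10@101 #4:5@96] asks=[-]
After op 5 [order #5] limit_buy(price=101, qty=3): fills=none; bids=[#3:2@103 #2:10@101 #5:3@101 #4:5@96] asks=[-]
After op 6 [order #6] market_buy(qty=7): fills=none; bids=[#3:2@103 #2:10@101 #5:3@101 #4:5@96] asks=[-]
After op 7 [order #7] market_sell(qty=3): fills=#3x#7:2@103 #2x#7:1@101; bids=[#2:9@101 #5:3@101 #4:5@96] asks=[-]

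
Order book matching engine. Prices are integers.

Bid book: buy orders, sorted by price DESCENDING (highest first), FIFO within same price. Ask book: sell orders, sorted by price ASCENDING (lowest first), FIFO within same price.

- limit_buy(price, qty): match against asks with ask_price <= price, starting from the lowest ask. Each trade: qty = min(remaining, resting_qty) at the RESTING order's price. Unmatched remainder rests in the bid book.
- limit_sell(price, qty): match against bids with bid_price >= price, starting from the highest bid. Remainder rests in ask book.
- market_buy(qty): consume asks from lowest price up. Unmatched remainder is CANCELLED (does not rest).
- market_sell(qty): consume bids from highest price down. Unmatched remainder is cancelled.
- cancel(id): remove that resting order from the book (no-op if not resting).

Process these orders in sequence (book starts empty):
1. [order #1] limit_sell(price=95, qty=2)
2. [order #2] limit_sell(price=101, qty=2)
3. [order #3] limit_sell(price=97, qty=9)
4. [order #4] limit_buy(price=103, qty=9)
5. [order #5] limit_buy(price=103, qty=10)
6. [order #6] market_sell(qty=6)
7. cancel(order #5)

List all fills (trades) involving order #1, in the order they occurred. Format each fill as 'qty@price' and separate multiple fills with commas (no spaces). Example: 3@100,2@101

After op 1 [order #1] limit_sell(price=95, qty=2): fills=none; bids=[-] asks=[#1:2@95]
After op 2 [order #2] limit_sell(price=101, qty=2): fills=none; bids=[-] asks=[#1:2@95 #2:2@101]
After op 3 [order #3] limit_sell(price=97, qty=9): fills=none; bids=[-] asks=[#1:2@95 #3:9@97 #2:2@101]
After op 4 [order #4] limit_buy(price=103, qty=9): fills=#4x#1:2@95 #4x#3:7@97; bids=[-] asks=[#3:2@97 #2:2@101]
After op 5 [order #5] limit_buy(price=103, qty=10): fills=#5x#3:2@97 #5x#2:2@101; bids=[#5:6@103] asks=[-]
After op 6 [order #6] market_sell(qty=6): fills=#5x#6:6@103; bids=[-] asks=[-]
After op 7 cancel(order #5): fills=none; bids=[-] asks=[-]

Answer: 2@95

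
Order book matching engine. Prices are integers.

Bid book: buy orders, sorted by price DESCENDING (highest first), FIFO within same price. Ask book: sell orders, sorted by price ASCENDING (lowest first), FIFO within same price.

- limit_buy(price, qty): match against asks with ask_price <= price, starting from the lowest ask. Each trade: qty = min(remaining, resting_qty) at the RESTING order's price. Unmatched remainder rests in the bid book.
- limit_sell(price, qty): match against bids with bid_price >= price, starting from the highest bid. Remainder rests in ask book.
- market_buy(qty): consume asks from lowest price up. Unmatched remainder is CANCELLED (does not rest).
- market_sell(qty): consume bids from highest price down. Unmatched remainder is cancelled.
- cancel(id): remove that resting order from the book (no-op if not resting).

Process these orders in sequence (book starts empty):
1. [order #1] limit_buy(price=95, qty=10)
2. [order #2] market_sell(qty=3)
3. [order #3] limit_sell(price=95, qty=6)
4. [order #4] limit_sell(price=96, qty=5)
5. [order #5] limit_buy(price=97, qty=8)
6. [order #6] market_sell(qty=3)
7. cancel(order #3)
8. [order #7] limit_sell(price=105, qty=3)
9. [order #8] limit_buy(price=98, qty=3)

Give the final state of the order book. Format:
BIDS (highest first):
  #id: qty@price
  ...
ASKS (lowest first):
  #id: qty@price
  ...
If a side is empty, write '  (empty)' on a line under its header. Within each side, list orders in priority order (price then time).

After op 1 [order #1] limit_buy(price=95, qty=10): fills=none; bids=[#1:10@95] asks=[-]
After op 2 [order #2] market_sell(qty=3): fills=#1x#2:3@95; bids=[#1:7@95] asks=[-]
After op 3 [order #3] limit_sell(price=95, qty=6): fills=#1x#3:6@95; bids=[#1:1@95] asks=[-]
After op 4 [order #4] limit_sell(price=96, qty=5): fills=none; bids=[#1:1@95] asks=[#4:5@96]
After op 5 [order #5] limit_buy(price=97, qty=8): fills=#5x#4:5@96; bids=[#5:3@97 #1:1@95] asks=[-]
After op 6 [order #6] market_sell(qty=3): fills=#5x#6:3@97; bids=[#1:1@95] asks=[-]
After op 7 cancel(order #3): fills=none; bids=[#1:1@95] asks=[-]
After op 8 [order #7] limit_sell(price=105, qty=3): fills=none; bids=[#1:1@95] asks=[#7:3@105]
After op 9 [order #8] limit_buy(price=98, qty=3): fills=none; bids=[#8:3@98 #1:1@95] asks=[#7:3@105]

Answer: BIDS (highest first):
  #8: 3@98
  #1: 1@95
ASKS (lowest first):
  #7: 3@105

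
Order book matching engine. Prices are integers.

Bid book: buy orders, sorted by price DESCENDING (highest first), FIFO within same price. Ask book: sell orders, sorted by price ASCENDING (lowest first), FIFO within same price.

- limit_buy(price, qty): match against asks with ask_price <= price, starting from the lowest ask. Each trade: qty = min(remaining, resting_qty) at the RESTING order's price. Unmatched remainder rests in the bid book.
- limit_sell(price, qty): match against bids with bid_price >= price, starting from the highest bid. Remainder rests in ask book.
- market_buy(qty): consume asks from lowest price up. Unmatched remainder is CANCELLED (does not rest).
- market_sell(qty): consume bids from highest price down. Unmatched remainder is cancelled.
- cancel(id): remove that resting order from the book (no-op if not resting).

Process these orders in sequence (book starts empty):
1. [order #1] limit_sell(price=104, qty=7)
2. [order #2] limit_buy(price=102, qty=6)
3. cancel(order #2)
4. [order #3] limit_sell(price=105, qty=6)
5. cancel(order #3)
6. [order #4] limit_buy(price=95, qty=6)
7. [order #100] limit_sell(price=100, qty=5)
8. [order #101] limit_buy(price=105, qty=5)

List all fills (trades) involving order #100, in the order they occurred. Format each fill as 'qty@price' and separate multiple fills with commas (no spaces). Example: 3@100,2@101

Answer: 5@100

Derivation:
After op 1 [order #1] limit_sell(price=104, qty=7): fills=none; bids=[-] asks=[#1:7@104]
After op 2 [order #2] limit_buy(price=102, qty=6): fills=none; bids=[#2:6@102] asks=[#1:7@104]
After op 3 cancel(order #2): fills=none; bids=[-] asks=[#1:7@104]
After op 4 [order #3] limit_sell(price=105, qty=6): fills=none; bids=[-] asks=[#1:7@104 #3:6@105]
After op 5 cancel(order #3): fills=none; bids=[-] asks=[#1:7@104]
After op 6 [order #4] limit_buy(price=95, qty=6): fills=none; bids=[#4:6@95] asks=[#1:7@104]
After op 7 [order #100] limit_sell(price=100, qty=5): fills=none; bids=[#4:6@95] asks=[#100:5@100 #1:7@104]
After op 8 [order #101] limit_buy(price=105, qty=5): fills=#101x#100:5@100; bids=[#4:6@95] asks=[#1:7@104]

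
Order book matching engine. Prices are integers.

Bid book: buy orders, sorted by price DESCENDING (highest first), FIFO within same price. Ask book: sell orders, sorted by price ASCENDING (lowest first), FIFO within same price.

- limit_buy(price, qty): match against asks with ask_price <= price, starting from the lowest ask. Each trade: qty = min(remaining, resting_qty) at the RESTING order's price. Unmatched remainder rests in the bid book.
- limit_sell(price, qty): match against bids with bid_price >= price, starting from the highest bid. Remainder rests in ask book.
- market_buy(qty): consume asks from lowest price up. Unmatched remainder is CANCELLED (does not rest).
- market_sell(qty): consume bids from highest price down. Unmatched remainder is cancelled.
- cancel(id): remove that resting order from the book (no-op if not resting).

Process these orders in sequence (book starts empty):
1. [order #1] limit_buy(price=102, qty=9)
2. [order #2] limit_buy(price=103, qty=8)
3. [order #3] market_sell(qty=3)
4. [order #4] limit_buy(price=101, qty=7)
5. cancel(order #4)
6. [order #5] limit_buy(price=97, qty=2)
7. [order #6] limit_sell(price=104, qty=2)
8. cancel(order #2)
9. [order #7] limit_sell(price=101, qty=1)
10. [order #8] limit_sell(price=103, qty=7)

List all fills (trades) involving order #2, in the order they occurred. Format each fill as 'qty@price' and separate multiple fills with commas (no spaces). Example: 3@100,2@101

Answer: 3@103

Derivation:
After op 1 [order #1] limit_buy(price=102, qty=9): fills=none; bids=[#1:9@102] asks=[-]
After op 2 [order #2] limit_buy(price=103, qty=8): fills=none; bids=[#2:8@103 #1:9@102] asks=[-]
After op 3 [order #3] market_sell(qty=3): fills=#2x#3:3@103; bids=[#2:5@103 #1:9@102] asks=[-]
After op 4 [order #4] limit_buy(price=101, qty=7): fills=none; bids=[#2:5@103 #1:9@102 #4:7@101] asks=[-]
After op 5 cancel(order #4): fills=none; bids=[#2:5@103 #1:9@102] asks=[-]
After op 6 [order #5] limit_buy(price=97, qty=2): fills=none; bids=[#2:5@103 #1:9@102 #5:2@97] asks=[-]
After op 7 [order #6] limit_sell(price=104, qty=2): fills=none; bids=[#2:5@103 #1:9@102 #5:2@97] asks=[#6:2@104]
After op 8 cancel(order #2): fills=none; bids=[#1:9@102 #5:2@97] asks=[#6:2@104]
After op 9 [order #7] limit_sell(price=101, qty=1): fills=#1x#7:1@102; bids=[#1:8@102 #5:2@97] asks=[#6:2@104]
After op 10 [order #8] limit_sell(price=103, qty=7): fills=none; bids=[#1:8@102 #5:2@97] asks=[#8:7@103 #6:2@104]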